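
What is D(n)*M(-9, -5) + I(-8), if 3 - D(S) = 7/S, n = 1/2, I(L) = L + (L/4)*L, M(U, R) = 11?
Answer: -113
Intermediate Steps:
I(L) = L + L²/4 (I(L) = L + (L*(¼))*L = L + (L/4)*L = L + L²/4)
n = ½ ≈ 0.50000
D(S) = 3 - 7/S
D(n)*M(-9, -5) + I(-8) = (3 - 7/½)*11 + (¼)*(-8)*(4 - 8) = (3 - 7*2)*11 + (¼)*(-8)*(-4) = (3 - 14)*11 + 8 = -11*11 + 8 = -121 + 8 = -113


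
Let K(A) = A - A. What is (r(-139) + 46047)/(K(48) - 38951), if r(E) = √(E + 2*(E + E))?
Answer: -46047/38951 - I*√695/38951 ≈ -1.1822 - 0.00067682*I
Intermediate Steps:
K(A) = 0
r(E) = √5*√E (r(E) = √(E + 2*(2*E)) = √(E + 4*E) = √(5*E) = √5*√E)
(r(-139) + 46047)/(K(48) - 38951) = (√5*√(-139) + 46047)/(0 - 38951) = (√5*(I*√139) + 46047)/(-38951) = (I*√695 + 46047)*(-1/38951) = (46047 + I*√695)*(-1/38951) = -46047/38951 - I*√695/38951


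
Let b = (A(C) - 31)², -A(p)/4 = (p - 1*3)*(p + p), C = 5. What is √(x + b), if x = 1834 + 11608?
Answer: √25763 ≈ 160.51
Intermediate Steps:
A(p) = -8*p*(-3 + p) (A(p) = -4*(p - 1*3)*(p + p) = -4*(p - 3)*2*p = -4*(-3 + p)*2*p = -8*p*(-3 + p))
b = 12321 (b = (8*5*(3 - 1*5) - 31)² = (8*5*(3 - 5) - 31)² = (8*5*(-2) - 31)² = (-80 - 31)² = (-111)² = 12321)
x = 13442
√(x + b) = √(13442 + 12321) = √25763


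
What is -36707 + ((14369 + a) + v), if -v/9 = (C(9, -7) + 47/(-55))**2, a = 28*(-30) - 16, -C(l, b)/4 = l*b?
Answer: -1787352571/3025 ≈ -5.9086e+5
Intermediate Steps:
C(l, b) = -4*b*l (C(l, b) = -4*l*b = -4*b*l)
a = -856 (a = -840 - 16 = -856)
v = -1717190721/3025 (v = -9*(-4*(-7)*9 + 47/(-55))**2 = -9*(252 + 47*(-1/55))**2 = -9*(252 - 47/55)**2 = -9*(13813/55)**2 = -9*190798969/3025 = -1717190721/3025 ≈ -5.6767e+5)
-36707 + ((14369 + a) + v) = -36707 + ((14369 - 856) - 1717190721/3025) = -36707 + (13513 - 1717190721/3025) = -36707 - 1676313896/3025 = -1787352571/3025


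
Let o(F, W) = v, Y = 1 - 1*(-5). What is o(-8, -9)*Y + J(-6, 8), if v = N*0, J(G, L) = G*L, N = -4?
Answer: -48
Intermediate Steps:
Y = 6 (Y = 1 + 5 = 6)
v = 0 (v = -4*0 = 0)
o(F, W) = 0
o(-8, -9)*Y + J(-6, 8) = 0*6 - 6*8 = 0 - 48 = -48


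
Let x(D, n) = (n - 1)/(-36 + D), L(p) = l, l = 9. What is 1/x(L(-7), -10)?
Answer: 27/11 ≈ 2.4545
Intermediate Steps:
L(p) = 9
x(D, n) = (-1 + n)/(-36 + D)
1/x(L(-7), -10) = 1/((-1 - 10)/(-36 + 9)) = 1/(-11/(-27)) = 1/(-1/27*(-11)) = 1/(11/27) = 27/11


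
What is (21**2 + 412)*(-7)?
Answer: -5971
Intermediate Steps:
(21**2 + 412)*(-7) = (441 + 412)*(-7) = 853*(-7) = -5971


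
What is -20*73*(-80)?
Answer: 116800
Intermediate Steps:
-20*73*(-80) = -1460*(-80) = 116800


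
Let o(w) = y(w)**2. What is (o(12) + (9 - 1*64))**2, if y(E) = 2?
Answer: 2601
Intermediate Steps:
o(w) = 4 (o(w) = 2**2 = 4)
(o(12) + (9 - 1*64))**2 = (4 + (9 - 1*64))**2 = (4 + (9 - 64))**2 = (4 - 55)**2 = (-51)**2 = 2601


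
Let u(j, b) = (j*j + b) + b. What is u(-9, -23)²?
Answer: 1225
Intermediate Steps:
u(j, b) = j² + 2*b (u(j, b) = (j² + b) + b = (b + j²) + b = j² + 2*b)
u(-9, -23)² = ((-9)² + 2*(-23))² = (81 - 46)² = 35² = 1225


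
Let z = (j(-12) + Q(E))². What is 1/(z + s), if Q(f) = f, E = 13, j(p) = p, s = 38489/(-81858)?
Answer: 81858/43369 ≈ 1.8875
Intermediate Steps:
s = -38489/81858 (s = 38489*(-1/81858) = -38489/81858 ≈ -0.47019)
z = 1 (z = (-12 + 13)² = 1² = 1)
1/(z + s) = 1/(1 - 38489/81858) = 1/(43369/81858) = 81858/43369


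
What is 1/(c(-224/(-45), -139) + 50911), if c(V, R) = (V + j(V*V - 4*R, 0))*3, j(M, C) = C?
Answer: 15/763889 ≈ 1.9636e-5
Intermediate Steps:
c(V, R) = 3*V (c(V, R) = (V + 0)*3 = V*3 = 3*V)
1/(c(-224/(-45), -139) + 50911) = 1/(3*(-224/(-45)) + 50911) = 1/(3*(-224*(-1/45)) + 50911) = 1/(3*(224/45) + 50911) = 1/(224/15 + 50911) = 1/(763889/15) = 15/763889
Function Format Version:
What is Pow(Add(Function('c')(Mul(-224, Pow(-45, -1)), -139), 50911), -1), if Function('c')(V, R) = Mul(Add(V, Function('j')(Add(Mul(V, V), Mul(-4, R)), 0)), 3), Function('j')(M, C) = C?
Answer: Rational(15, 763889) ≈ 1.9636e-5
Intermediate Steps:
Function('c')(V, R) = Mul(3, V) (Function('c')(V, R) = Mul(Add(V, 0), 3) = Mul(V, 3) = Mul(3, V))
Pow(Add(Function('c')(Mul(-224, Pow(-45, -1)), -139), 50911), -1) = Pow(Add(Mul(3, Mul(-224, Pow(-45, -1))), 50911), -1) = Pow(Add(Mul(3, Mul(-224, Rational(-1, 45))), 50911), -1) = Pow(Add(Mul(3, Rational(224, 45)), 50911), -1) = Pow(Add(Rational(224, 15), 50911), -1) = Pow(Rational(763889, 15), -1) = Rational(15, 763889)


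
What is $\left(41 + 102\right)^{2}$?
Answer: $20449$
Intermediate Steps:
$\left(41 + 102\right)^{2} = 143^{2} = 20449$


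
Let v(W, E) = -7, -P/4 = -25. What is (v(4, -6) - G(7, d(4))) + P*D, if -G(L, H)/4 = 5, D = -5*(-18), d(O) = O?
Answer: 9013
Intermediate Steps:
P = 100 (P = -4*(-25) = 100)
D = 90
G(L, H) = -20 (G(L, H) = -4*5 = -20)
(v(4, -6) - G(7, d(4))) + P*D = (-7 - 1*(-20)) + 100*90 = (-7 + 20) + 9000 = 13 + 9000 = 9013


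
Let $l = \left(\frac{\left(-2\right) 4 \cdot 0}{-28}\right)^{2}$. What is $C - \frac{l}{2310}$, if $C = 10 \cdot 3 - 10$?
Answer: $20$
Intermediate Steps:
$C = 20$ ($C = 30 - 10 = 20$)
$l = 0$ ($l = \left(\left(-2\right) 0 \left(- \frac{1}{28}\right)\right)^{2} = \left(0 \left(- \frac{1}{28}\right)\right)^{2} = 0^{2} = 0$)
$C - \frac{l}{2310} = 20 - \frac{0}{2310} = 20 - 0 \cdot \frac{1}{2310} = 20 - 0 = 20 + 0 = 20$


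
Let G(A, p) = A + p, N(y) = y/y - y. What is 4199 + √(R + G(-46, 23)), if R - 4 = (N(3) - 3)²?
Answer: 4199 + √6 ≈ 4201.5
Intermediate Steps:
N(y) = 1 - y
R = 29 (R = 4 + ((1 - 1*3) - 3)² = 4 + ((1 - 3) - 3)² = 4 + (-2 - 3)² = 4 + (-5)² = 4 + 25 = 29)
4199 + √(R + G(-46, 23)) = 4199 + √(29 + (-46 + 23)) = 4199 + √(29 - 23) = 4199 + √6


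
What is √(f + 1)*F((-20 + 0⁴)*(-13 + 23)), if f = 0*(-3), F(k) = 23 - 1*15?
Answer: 8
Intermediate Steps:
F(k) = 8 (F(k) = 23 - 15 = 8)
f = 0
√(f + 1)*F((-20 + 0⁴)*(-13 + 23)) = √(0 + 1)*8 = √1*8 = 1*8 = 8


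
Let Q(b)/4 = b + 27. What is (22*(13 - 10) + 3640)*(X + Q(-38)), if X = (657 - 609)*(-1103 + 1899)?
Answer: 141435784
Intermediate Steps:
X = 38208 (X = 48*796 = 38208)
Q(b) = 108 + 4*b (Q(b) = 4*(b + 27) = 4*(27 + b) = 108 + 4*b)
(22*(13 - 10) + 3640)*(X + Q(-38)) = (22*(13 - 10) + 3640)*(38208 + (108 + 4*(-38))) = (22*3 + 3640)*(38208 + (108 - 152)) = (66 + 3640)*(38208 - 44) = 3706*38164 = 141435784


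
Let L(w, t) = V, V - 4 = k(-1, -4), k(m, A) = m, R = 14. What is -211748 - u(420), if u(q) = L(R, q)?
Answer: -211751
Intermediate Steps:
V = 3 (V = 4 - 1 = 3)
L(w, t) = 3
u(q) = 3
-211748 - u(420) = -211748 - 1*3 = -211748 - 3 = -211751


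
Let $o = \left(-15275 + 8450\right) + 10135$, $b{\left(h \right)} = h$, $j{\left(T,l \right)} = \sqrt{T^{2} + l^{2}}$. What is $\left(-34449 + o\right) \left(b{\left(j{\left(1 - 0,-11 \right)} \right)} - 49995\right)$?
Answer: $1556794305 - 31139 \sqrt{122} \approx 1.5565 \cdot 10^{9}$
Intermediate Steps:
$o = 3310$ ($o = -6825 + 10135 = 3310$)
$\left(-34449 + o\right) \left(b{\left(j{\left(1 - 0,-11 \right)} \right)} - 49995\right) = \left(-34449 + 3310\right) \left(\sqrt{\left(1 - 0\right)^{2} + \left(-11\right)^{2}} - 49995\right) = - 31139 \left(\sqrt{\left(1 + 0\right)^{2} + 121} - 49995\right) = - 31139 \left(\sqrt{1^{2} + 121} - 49995\right) = - 31139 \left(\sqrt{1 + 121} - 49995\right) = - 31139 \left(\sqrt{122} - 49995\right) = - 31139 \left(-49995 + \sqrt{122}\right) = 1556794305 - 31139 \sqrt{122}$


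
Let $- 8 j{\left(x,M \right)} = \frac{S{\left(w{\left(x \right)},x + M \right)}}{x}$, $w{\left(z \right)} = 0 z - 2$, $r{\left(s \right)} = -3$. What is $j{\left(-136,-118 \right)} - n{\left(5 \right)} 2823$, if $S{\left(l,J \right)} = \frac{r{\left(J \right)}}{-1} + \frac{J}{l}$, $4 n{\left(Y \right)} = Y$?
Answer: $- \frac{1919575}{544} \approx -3528.6$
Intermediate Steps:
$n{\left(Y \right)} = \frac{Y}{4}$
$w{\left(z \right)} = -2$ ($w{\left(z \right)} = 0 - 2 = -2$)
$S{\left(l,J \right)} = 3 + \frac{J}{l}$ ($S{\left(l,J \right)} = - \frac{3}{-1} + \frac{J}{l} = \left(-3\right) \left(-1\right) + \frac{J}{l} = 3 + \frac{J}{l}$)
$j{\left(x,M \right)} = - \frac{3 - \frac{M}{2} - \frac{x}{2}}{8 x}$ ($j{\left(x,M \right)} = - \frac{\left(3 + \frac{x + M}{-2}\right) \frac{1}{x}}{8} = - \frac{\left(3 + \left(M + x\right) \left(- \frac{1}{2}\right)\right) \frac{1}{x}}{8} = - \frac{\left(3 - \left(\frac{M}{2} + \frac{x}{2}\right)\right) \frac{1}{x}}{8} = - \frac{\left(3 - \frac{M}{2} - \frac{x}{2}\right) \frac{1}{x}}{8} = - \frac{\frac{1}{x} \left(3 - \frac{M}{2} - \frac{x}{2}\right)}{8} = - \frac{3 - \frac{M}{2} - \frac{x}{2}}{8 x}$)
$j{\left(-136,-118 \right)} - n{\left(5 \right)} 2823 = \frac{-6 - 118 - 136}{16 \left(-136\right)} - \frac{1}{4} \cdot 5 \cdot 2823 = \frac{1}{16} \left(- \frac{1}{136}\right) \left(-260\right) - \frac{5}{4} \cdot 2823 = \frac{65}{544} - \frac{14115}{4} = - \frac{1919575}{544}$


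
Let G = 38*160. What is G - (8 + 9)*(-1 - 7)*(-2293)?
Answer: -305768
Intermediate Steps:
G = 6080
G - (8 + 9)*(-1 - 7)*(-2293) = 6080 - (8 + 9)*(-1 - 7)*(-2293) = 6080 - 17*(-8)*(-2293) = 6080 - (-136)*(-2293) = 6080 - 1*311848 = 6080 - 311848 = -305768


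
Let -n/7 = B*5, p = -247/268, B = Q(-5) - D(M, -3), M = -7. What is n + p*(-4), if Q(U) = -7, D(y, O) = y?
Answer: 247/67 ≈ 3.6866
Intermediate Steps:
B = 0 (B = -7 - 1*(-7) = -7 + 7 = 0)
p = -247/268 (p = -247*1/268 = -247/268 ≈ -0.92164)
n = 0 (n = -0*5 = -7*0 = 0)
n + p*(-4) = 0 - 247/268*(-4) = 0 + 247/67 = 247/67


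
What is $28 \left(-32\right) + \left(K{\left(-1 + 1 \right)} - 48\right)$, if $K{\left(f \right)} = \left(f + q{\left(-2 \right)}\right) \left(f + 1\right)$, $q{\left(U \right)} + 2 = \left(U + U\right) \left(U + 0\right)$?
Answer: $-938$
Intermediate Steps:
$q{\left(U \right)} = -2 + 2 U^{2}$ ($q{\left(U \right)} = -2 + \left(U + U\right) \left(U + 0\right) = -2 + 2 U U = -2 + 2 U^{2}$)
$K{\left(f \right)} = \left(1 + f\right) \left(6 + f\right)$ ($K{\left(f \right)} = \left(f - \left(2 - 2 \left(-2\right)^{2}\right)\right) \left(f + 1\right) = \left(f + \left(-2 + 2 \cdot 4\right)\right) \left(1 + f\right) = \left(f + \left(-2 + 8\right)\right) \left(1 + f\right) = \left(f + 6\right) \left(1 + f\right) = \left(6 + f\right) \left(1 + f\right) = \left(1 + f\right) \left(6 + f\right)$)
$28 \left(-32\right) + \left(K{\left(-1 + 1 \right)} - 48\right) = 28 \left(-32\right) - \left(42 - \left(-1 + 1\right)^{2} - 7 \left(-1 + 1\right)\right) = -896 - \left(42 + 0\right) = -896 + \left(\left(6 + 0 + 0\right) - 48\right) = -896 + \left(6 - 48\right) = -896 - 42 = -938$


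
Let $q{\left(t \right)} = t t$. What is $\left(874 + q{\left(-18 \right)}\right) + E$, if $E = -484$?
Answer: $714$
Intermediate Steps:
$q{\left(t \right)} = t^{2}$
$\left(874 + q{\left(-18 \right)}\right) + E = \left(874 + \left(-18\right)^{2}\right) - 484 = \left(874 + 324\right) - 484 = 1198 - 484 = 714$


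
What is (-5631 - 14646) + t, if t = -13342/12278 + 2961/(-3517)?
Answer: -62548509791/3084409 ≈ -20279.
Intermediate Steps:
t = -5948498/3084409 (t = -13342*1/12278 + 2961*(-1/3517) = -953/877 - 2961/3517 = -5948498/3084409 ≈ -1.9286)
(-5631 - 14646) + t = (-5631 - 14646) - 5948498/3084409 = -20277 - 5948498/3084409 = -62548509791/3084409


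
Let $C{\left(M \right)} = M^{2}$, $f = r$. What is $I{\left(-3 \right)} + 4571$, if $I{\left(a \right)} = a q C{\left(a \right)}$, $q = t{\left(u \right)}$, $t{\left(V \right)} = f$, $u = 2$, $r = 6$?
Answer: $4409$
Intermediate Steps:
$f = 6$
$t{\left(V \right)} = 6$
$q = 6$
$I{\left(a \right)} = 6 a^{3}$ ($I{\left(a \right)} = a 6 a^{2} = 6 a a^{2} = 6 a^{3}$)
$I{\left(-3 \right)} + 4571 = 6 \left(-3\right)^{3} + 4571 = 6 \left(-27\right) + 4571 = -162 + 4571 = 4409$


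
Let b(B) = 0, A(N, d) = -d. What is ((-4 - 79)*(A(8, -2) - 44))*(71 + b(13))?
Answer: 247506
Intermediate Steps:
((-4 - 79)*(A(8, -2) - 44))*(71 + b(13)) = ((-4 - 79)*(-1*(-2) - 44))*(71 + 0) = -83*(2 - 44)*71 = -83*(-42)*71 = 3486*71 = 247506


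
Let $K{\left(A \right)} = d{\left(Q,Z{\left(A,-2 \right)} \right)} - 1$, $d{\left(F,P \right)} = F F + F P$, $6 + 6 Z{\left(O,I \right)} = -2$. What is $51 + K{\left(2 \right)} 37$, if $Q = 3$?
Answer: $199$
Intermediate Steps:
$Z{\left(O,I \right)} = - \frac{4}{3}$ ($Z{\left(O,I \right)} = -1 + \frac{1}{6} \left(-2\right) = -1 - \frac{1}{3} = - \frac{4}{3}$)
$d{\left(F,P \right)} = F^{2} + F P$
$K{\left(A \right)} = 4$ ($K{\left(A \right)} = 3 \left(3 - \frac{4}{3}\right) - 1 = 3 \cdot \frac{5}{3} - 1 = 5 - 1 = 4$)
$51 + K{\left(2 \right)} 37 = 51 + 4 \cdot 37 = 51 + 148 = 199$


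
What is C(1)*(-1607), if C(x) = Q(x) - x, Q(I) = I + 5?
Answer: -8035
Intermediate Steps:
Q(I) = 5 + I
C(x) = 5 (C(x) = (5 + x) - x = 5)
C(1)*(-1607) = 5*(-1607) = -8035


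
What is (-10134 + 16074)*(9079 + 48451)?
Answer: 341728200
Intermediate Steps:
(-10134 + 16074)*(9079 + 48451) = 5940*57530 = 341728200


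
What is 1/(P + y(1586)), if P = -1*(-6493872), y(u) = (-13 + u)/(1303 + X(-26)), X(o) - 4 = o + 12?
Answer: 1293/8396578069 ≈ 1.5399e-7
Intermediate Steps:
X(o) = 16 + o (X(o) = 4 + (o + 12) = 4 + (12 + o) = 16 + o)
y(u) = -13/1293 + u/1293 (y(u) = (-13 + u)/(1303 + (16 - 26)) = (-13 + u)/(1303 - 10) = (-13 + u)/1293 = (-13 + u)*(1/1293) = -13/1293 + u/1293)
P = 6493872
1/(P + y(1586)) = 1/(6493872 + (-13/1293 + (1/1293)*1586)) = 1/(6493872 + (-13/1293 + 1586/1293)) = 1/(6493872 + 1573/1293) = 1/(8396578069/1293) = 1293/8396578069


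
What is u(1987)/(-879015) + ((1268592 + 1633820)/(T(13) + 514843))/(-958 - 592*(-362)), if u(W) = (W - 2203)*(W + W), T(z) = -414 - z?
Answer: 7850749169800967/8039221838056920 ≈ 0.97656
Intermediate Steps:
u(W) = 2*W*(-2203 + W) (u(W) = (-2203 + W)*(2*W) = 2*W*(-2203 + W))
u(1987)/(-879015) + ((1268592 + 1633820)/(T(13) + 514843))/(-958 - 592*(-362)) = (2*1987*(-2203 + 1987))/(-879015) + ((1268592 + 1633820)/((-414 - 1*13) + 514843))/(-958 - 592*(-362)) = (2*1987*(-216))*(-1/879015) + (2902412/((-414 - 13) + 514843))/(-958 + 214304) = -858384*(-1/879015) + (2902412/(-427 + 514843))/213346 = 286128/293005 + (2902412/514416)*(1/213346) = 286128/293005 + (2902412*(1/514416))*(1/213346) = 286128/293005 + (725603/128604)*(1/213346) = 286128/293005 + 725603/27437148984 = 7850749169800967/8039221838056920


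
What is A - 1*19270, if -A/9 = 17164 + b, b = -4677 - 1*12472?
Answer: -19405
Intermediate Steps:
b = -17149 (b = -4677 - 12472 = -17149)
A = -135 (A = -9*(17164 - 17149) = -9*15 = -135)
A - 1*19270 = -135 - 1*19270 = -135 - 19270 = -19405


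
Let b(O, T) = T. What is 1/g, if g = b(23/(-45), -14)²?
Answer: 1/196 ≈ 0.0051020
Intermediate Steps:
g = 196 (g = (-14)² = 196)
1/g = 1/196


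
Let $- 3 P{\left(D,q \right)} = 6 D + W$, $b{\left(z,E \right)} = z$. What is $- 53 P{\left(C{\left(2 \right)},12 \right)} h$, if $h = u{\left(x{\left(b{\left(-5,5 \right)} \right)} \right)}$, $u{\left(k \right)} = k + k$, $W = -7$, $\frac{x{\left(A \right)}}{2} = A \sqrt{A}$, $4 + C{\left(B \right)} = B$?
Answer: $\frac{20140 i \sqrt{5}}{3} \approx 15011.0 i$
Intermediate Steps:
$C{\left(B \right)} = -4 + B$
$x{\left(A \right)} = 2 A^{\frac{3}{2}}$ ($x{\left(A \right)} = 2 A \sqrt{A} = 2 A^{\frac{3}{2}}$)
$u{\left(k \right)} = 2 k$
$h = - 20 i \sqrt{5}$ ($h = 2 \cdot 2 \left(-5\right)^{\frac{3}{2}} = 2 \cdot 2 \left(- 5 i \sqrt{5}\right) = 2 \left(- 10 i \sqrt{5}\right) = - 20 i \sqrt{5} \approx - 44.721 i$)
$P{\left(D,q \right)} = \frac{7}{3} - 2 D$ ($P{\left(D,q \right)} = - \frac{6 D - 7}{3} = - \frac{-7 + 6 D}{3} = \frac{7}{3} - 2 D$)
$- 53 P{\left(C{\left(2 \right)},12 \right)} h = - 53 \left(\frac{7}{3} - 2 \left(-4 + 2\right)\right) \left(- 20 i \sqrt{5}\right) = - 53 \left(\frac{7}{3} - -4\right) \left(- 20 i \sqrt{5}\right) = - 53 \left(\frac{7}{3} + 4\right) \left(- 20 i \sqrt{5}\right) = \left(-53\right) \frac{19}{3} \left(- 20 i \sqrt{5}\right) = - \frac{1007 \left(- 20 i \sqrt{5}\right)}{3} = \frac{20140 i \sqrt{5}}{3}$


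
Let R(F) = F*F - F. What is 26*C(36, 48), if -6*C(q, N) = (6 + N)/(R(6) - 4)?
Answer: -9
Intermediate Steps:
R(F) = F² - F
C(q, N) = -1/26 - N/156 (C(q, N) = -(6 + N)/(6*(6*(-1 + 6) - 4)) = -(6 + N)/(6*(6*5 - 4)) = -(6 + N)/(6*(30 - 4)) = -(6 + N)/(6*26) = -(3/13 + N/26)/6 = -1/26 - N/156)
26*C(36, 48) = 26*(-1/26 - 1/156*48) = 26*(-1/26 - 4/13) = 26*(-9/26) = -9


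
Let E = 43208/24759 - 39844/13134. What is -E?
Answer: 69833954/54197451 ≈ 1.2885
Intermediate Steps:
E = -69833954/54197451 (E = 43208*(1/24759) - 39844*1/13134 = 43208/24759 - 19922/6567 = -69833954/54197451 ≈ -1.2885)
-E = -1*(-69833954/54197451) = 69833954/54197451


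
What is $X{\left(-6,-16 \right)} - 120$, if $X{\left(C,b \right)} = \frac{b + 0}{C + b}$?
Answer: $- \frac{1312}{11} \approx -119.27$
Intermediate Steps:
$X{\left(C,b \right)} = \frac{b}{C + b}$
$X{\left(-6,-16 \right)} - 120 = - \frac{16}{-6 - 16} - 120 = - \frac{16}{-22} - 120 = \left(-16\right) \left(- \frac{1}{22}\right) - 120 = \frac{8}{11} - 120 = - \frac{1312}{11}$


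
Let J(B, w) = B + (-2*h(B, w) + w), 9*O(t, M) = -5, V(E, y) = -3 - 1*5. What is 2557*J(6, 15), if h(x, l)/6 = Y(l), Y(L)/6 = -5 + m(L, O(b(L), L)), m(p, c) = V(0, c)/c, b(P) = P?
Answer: -8384403/5 ≈ -1.6769e+6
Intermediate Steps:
V(E, y) = -8 (V(E, y) = -3 - 5 = -8)
O(t, M) = -5/9 (O(t, M) = (⅑)*(-5) = -5/9)
m(p, c) = -8/c
Y(L) = 282/5 (Y(L) = 6*(-5 - 8/(-5/9)) = 6*(-5 - 8*(-9/5)) = 6*(-5 + 72/5) = 6*(47/5) = 282/5)
h(x, l) = 1692/5 (h(x, l) = 6*(282/5) = 1692/5)
J(B, w) = -3384/5 + B + w (J(B, w) = B + (-2*1692/5 + w) = B + (-3384/5 + w) = -3384/5 + B + w)
2557*J(6, 15) = 2557*(-3384/5 + 6 + 15) = 2557*(-3279/5) = -8384403/5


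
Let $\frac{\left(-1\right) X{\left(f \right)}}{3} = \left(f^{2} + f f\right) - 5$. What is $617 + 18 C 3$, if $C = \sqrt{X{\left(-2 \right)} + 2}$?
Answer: $617 + 54 i \sqrt{7} \approx 617.0 + 142.87 i$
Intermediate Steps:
$X{\left(f \right)} = 15 - 6 f^{2}$ ($X{\left(f \right)} = - 3 \left(\left(f^{2} + f f\right) - 5\right) = - 3 \left(\left(f^{2} + f^{2}\right) - 5\right) = - 3 \left(2 f^{2} - 5\right) = - 3 \left(-5 + 2 f^{2}\right) = 15 - 6 f^{2}$)
$C = i \sqrt{7}$ ($C = \sqrt{\left(15 - 6 \left(-2\right)^{2}\right) + 2} = \sqrt{\left(15 - 24\right) + 2} = \sqrt{-9 + 2} = \sqrt{-7} = i \sqrt{7} \approx 2.6458 i$)
$617 + 18 C 3 = 617 + 18 i \sqrt{7} \cdot 3 = 617 + 54 i \sqrt{7}$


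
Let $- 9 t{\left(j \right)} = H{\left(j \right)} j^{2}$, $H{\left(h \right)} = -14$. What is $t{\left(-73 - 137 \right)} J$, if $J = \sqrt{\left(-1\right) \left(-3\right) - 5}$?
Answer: $68600 i \sqrt{2} \approx 97015.0 i$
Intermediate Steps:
$t{\left(j \right)} = \frac{14 j^{2}}{9}$ ($t{\left(j \right)} = - \frac{\left(-14\right) j^{2}}{9} = \frac{14 j^{2}}{9}$)
$J = i \sqrt{2}$ ($J = \sqrt{3 - 5} = \sqrt{-2} = i \sqrt{2} \approx 1.4142 i$)
$t{\left(-73 - 137 \right)} J = \frac{14 \left(-73 - 137\right)^{2}}{9} i \sqrt{2} = \frac{14 \left(-210\right)^{2}}{9} i \sqrt{2} = \frac{14}{9} \cdot 44100 i \sqrt{2} = 68600 i \sqrt{2}$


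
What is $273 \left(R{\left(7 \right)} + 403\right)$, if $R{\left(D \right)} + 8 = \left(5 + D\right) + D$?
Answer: $113022$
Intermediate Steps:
$R{\left(D \right)} = -3 + 2 D$ ($R{\left(D \right)} = -8 + \left(\left(5 + D\right) + D\right) = -8 + \left(5 + 2 D\right) = -3 + 2 D$)
$273 \left(R{\left(7 \right)} + 403\right) = 273 \left(\left(-3 + 2 \cdot 7\right) + 403\right) = 273 \left(\left(-3 + 14\right) + 403\right) = 273 \left(11 + 403\right) = 273 \cdot 414 = 113022$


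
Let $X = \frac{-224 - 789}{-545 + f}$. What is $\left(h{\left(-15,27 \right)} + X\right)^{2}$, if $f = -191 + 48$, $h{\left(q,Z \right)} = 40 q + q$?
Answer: $\frac{178174319449}{473344} \approx 3.7642 \cdot 10^{5}$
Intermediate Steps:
$h{\left(q,Z \right)} = 41 q$
$f = -143$
$X = \frac{1013}{688}$ ($X = \frac{-224 - 789}{-545 - 143} = - \frac{1013}{-688} = \left(-1013\right) \left(- \frac{1}{688}\right) = \frac{1013}{688} \approx 1.4724$)
$\left(h{\left(-15,27 \right)} + X\right)^{2} = \left(41 \left(-15\right) + \frac{1013}{688}\right)^{2} = \left(-615 + \frac{1013}{688}\right)^{2} = \left(- \frac{422107}{688}\right)^{2} = \frac{178174319449}{473344}$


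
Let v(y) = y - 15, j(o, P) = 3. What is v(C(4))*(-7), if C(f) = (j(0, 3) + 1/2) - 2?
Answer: 189/2 ≈ 94.500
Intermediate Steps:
C(f) = 3/2 (C(f) = (3 + 1/2) - 2 = 7/2 - 2 = 3/2)
v(y) = -15 + y
v(C(4))*(-7) = (-15 + 3/2)*(-7) = -27/2*(-7) = 189/2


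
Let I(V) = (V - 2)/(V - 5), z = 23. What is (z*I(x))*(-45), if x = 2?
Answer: 0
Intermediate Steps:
I(V) = (-2 + V)/(-5 + V)
(z*I(x))*(-45) = (23*((-2 + 2)/(-5 + 2)))*(-45) = (23*(0/(-3)))*(-45) = (23*(-⅓*0))*(-45) = (23*0)*(-45) = 0*(-45) = 0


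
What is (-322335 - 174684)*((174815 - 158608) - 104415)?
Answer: 43841051952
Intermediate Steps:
(-322335 - 174684)*((174815 - 158608) - 104415) = -497019*(16207 - 104415) = -497019*(-88208) = 43841051952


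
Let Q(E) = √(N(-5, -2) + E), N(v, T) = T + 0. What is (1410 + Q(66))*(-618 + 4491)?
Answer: 5491914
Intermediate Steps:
N(v, T) = T
Q(E) = √(-2 + E)
(1410 + Q(66))*(-618 + 4491) = (1410 + √(-2 + 66))*(-618 + 4491) = (1410 + √64)*3873 = (1410 + 8)*3873 = 1418*3873 = 5491914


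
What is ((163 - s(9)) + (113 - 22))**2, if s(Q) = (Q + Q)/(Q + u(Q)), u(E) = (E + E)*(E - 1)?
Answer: 18627856/289 ≈ 64456.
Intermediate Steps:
u(E) = 2*E*(-1 + E) (u(E) = (2*E)*(-1 + E) = 2*E*(-1 + E))
s(Q) = 2*Q/(Q + 2*Q*(-1 + Q)) (s(Q) = (Q + Q)/(Q + 2*Q*(-1 + Q)) = (2*Q)/(Q + 2*Q*(-1 + Q)) = 2*Q/(Q + 2*Q*(-1 + Q)))
((163 - s(9)) + (113 - 22))**2 = ((163 - 2/(-1 + 2*9)) + (113 - 22))**2 = ((163 - 2/(-1 + 18)) + 91)**2 = ((163 - 2/17) + 91)**2 = (2769/17 + 91)**2 = (4316/17)**2 = 18627856/289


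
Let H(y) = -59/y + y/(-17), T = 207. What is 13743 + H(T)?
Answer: 48317765/3519 ≈ 13731.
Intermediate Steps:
H(y) = -59/y - y/17 (H(y) = -59/y + y*(-1/17) = -59/y - y/17)
13743 + H(T) = 13743 + (-59/207 - 1/17*207) = 13743 + (-59*1/207 - 207/17) = 13743 + (-59/207 - 207/17) = 13743 - 43852/3519 = 48317765/3519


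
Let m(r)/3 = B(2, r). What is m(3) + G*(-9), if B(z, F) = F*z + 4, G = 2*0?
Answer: 30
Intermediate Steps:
G = 0
B(z, F) = 4 + F*z
m(r) = 12 + 6*r (m(r) = 3*(4 + r*2) = 3*(4 + 2*r) = 12 + 6*r)
m(3) + G*(-9) = (12 + 6*3) + 0*(-9) = (12 + 18) + 0 = 30 + 0 = 30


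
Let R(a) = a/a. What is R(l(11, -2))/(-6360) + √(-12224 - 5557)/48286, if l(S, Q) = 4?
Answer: -1/6360 + I*√17781/48286 ≈ -0.00015723 + 0.0027616*I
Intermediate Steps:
R(a) = 1
R(l(11, -2))/(-6360) + √(-12224 - 5557)/48286 = 1/(-6360) + √(-12224 - 5557)/48286 = 1*(-1/6360) + √(-17781)*(1/48286) = -1/6360 + (I*√17781)*(1/48286) = -1/6360 + I*√17781/48286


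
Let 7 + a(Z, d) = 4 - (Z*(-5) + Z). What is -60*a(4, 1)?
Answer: -780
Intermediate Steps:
a(Z, d) = -3 + 4*Z (a(Z, d) = -7 + (4 - (Z*(-5) + Z)) = -7 + (4 - (-5*Z + Z)) = -7 + (4 - (-4)*Z) = -7 + (4 + 4*Z) = -3 + 4*Z)
-60*a(4, 1) = -60*(-3 + 4*4) = -60*(-3 + 16) = -60*13 = -780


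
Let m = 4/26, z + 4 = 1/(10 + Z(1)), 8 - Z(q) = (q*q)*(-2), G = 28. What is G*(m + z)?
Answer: -6909/65 ≈ -106.29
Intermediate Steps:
Z(q) = 8 + 2*q**2 (Z(q) = 8 - q*q*(-2) = 8 - q**2*(-2) = 8 - (-2)*q**2 = 8 + 2*q**2)
z = -79/20 (z = -4 + 1/(10 + (8 + 2*1**2)) = -4 + 1/(10 + (8 + 2*1)) = -4 + 1/(10 + (8 + 2)) = -4 + 1/(10 + 10) = -4 + 1/20 = -79/20 ≈ -3.9500)
m = 2/13 (m = 4*(1/26) = 2/13 ≈ 0.15385)
G*(m + z) = 28*(2/13 - 79/20) = 28*(-987/260) = -6909/65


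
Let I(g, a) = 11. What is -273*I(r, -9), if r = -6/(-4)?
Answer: -3003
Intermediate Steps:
r = 3/2 (r = -6*(-¼) = 3/2 ≈ 1.5000)
-273*I(r, -9) = -273*11 = -3003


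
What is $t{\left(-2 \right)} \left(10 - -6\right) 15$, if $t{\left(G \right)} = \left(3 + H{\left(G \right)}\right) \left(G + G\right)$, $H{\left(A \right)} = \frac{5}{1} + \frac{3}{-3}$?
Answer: $-6720$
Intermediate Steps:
$H{\left(A \right)} = 4$ ($H{\left(A \right)} = 5 \cdot 1 + 3 \left(- \frac{1}{3}\right) = 5 - 1 = 4$)
$t{\left(G \right)} = 14 G$ ($t{\left(G \right)} = \left(3 + 4\right) \left(G + G\right) = 7 \cdot 2 G = 14 G$)
$t{\left(-2 \right)} \left(10 - -6\right) 15 = 14 \left(-2\right) \left(10 - -6\right) 15 = - 28 \left(10 + 6\right) 15 = \left(-28\right) 16 \cdot 15 = \left(-448\right) 15 = -6720$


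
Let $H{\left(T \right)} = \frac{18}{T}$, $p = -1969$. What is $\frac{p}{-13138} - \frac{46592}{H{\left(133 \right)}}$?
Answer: $- \frac{40706341063}{118242} \approx -3.4426 \cdot 10^{5}$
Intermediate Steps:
$\frac{p}{-13138} - \frac{46592}{H{\left(133 \right)}} = - \frac{1969}{-13138} - \frac{46592}{18 \cdot \frac{1}{133}} = \left(-1969\right) \left(- \frac{1}{13138}\right) - \frac{46592}{18 \cdot \frac{1}{133}} = \frac{1969}{13138} - \frac{46592}{\frac{18}{133}} = \frac{1969}{13138} - \frac{3098368}{9} = - \frac{40706341063}{118242}$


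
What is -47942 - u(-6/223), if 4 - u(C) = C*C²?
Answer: -531700379598/11089567 ≈ -47946.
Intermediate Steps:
u(C) = 4 - C³ (u(C) = 4 - C*C² = 4 - C³)
-47942 - u(-6/223) = -47942 - (4 - (-6/223)³) = -47942 - (4 - 1*(-216/11089567)) = -47942 - (4 + 216/11089567) = -47942 - 1*44358484/11089567 = -47942 - 44358484/11089567 = -531700379598/11089567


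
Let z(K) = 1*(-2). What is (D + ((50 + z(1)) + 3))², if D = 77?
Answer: 16384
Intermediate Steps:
z(K) = -2
(D + ((50 + z(1)) + 3))² = (77 + ((50 - 2) + 3))² = (77 + (48 + 3))² = (77 + 51)² = 128² = 16384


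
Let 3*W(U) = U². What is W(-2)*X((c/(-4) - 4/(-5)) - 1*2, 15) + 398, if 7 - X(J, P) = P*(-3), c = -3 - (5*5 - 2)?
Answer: 1402/3 ≈ 467.33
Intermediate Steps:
c = -26 (c = -3 - (25 - 2) = -3 - 1*23 = -3 - 23 = -26)
W(U) = U²/3
X(J, P) = 7 + 3*P (X(J, P) = 7 - P*(-3) = 7 - (-3)*P = 7 + 3*P)
W(-2)*X((c/(-4) - 4/(-5)) - 1*2, 15) + 398 = ((⅓)*(-2)²)*(7 + 3*15) + 398 = ((⅓)*4)*(7 + 45) + 398 = (4/3)*52 + 398 = 208/3 + 398 = 1402/3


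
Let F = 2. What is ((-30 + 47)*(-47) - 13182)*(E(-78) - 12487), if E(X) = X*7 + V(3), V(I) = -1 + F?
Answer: 182200392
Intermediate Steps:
V(I) = 1 (V(I) = -1 + 2 = 1)
E(X) = 1 + 7*X (E(X) = X*7 + 1 = 7*X + 1 = 1 + 7*X)
((-30 + 47)*(-47) - 13182)*(E(-78) - 12487) = ((-30 + 47)*(-47) - 13182)*((1 + 7*(-78)) - 12487) = (17*(-47) - 13182)*((1 - 546) - 12487) = (-799 - 13182)*(-545 - 12487) = -13981*(-13032) = 182200392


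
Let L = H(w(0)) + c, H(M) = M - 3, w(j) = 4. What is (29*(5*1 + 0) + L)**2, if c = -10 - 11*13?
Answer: 49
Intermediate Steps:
H(M) = -3 + M
c = -153 (c = -10 - 143 = -153)
L = -152 (L = (-3 + 4) - 153 = 1 - 153 = -152)
(29*(5*1 + 0) + L)**2 = (29*(5*1 + 0) - 152)**2 = (29*(5 + 0) - 152)**2 = (29*5 - 152)**2 = (145 - 152)**2 = (-7)**2 = 49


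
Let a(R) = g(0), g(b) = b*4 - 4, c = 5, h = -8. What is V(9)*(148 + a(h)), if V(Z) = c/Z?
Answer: 80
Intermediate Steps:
g(b) = -4 + 4*b (g(b) = 4*b - 4 = -4 + 4*b)
a(R) = -4 (a(R) = -4 + 4*0 = -4 + 0 = -4)
V(Z) = 5/Z
V(9)*(148 + a(h)) = (5/9)*(148 - 4) = (5*(⅑))*144 = (5/9)*144 = 80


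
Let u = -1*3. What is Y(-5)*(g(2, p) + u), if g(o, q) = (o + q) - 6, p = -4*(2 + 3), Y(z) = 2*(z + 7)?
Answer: -108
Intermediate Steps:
u = -3
Y(z) = 14 + 2*z (Y(z) = 2*(7 + z) = 14 + 2*z)
p = -20 (p = -4*5 = -20)
g(o, q) = -6 + o + q
Y(-5)*(g(2, p) + u) = (14 + 2*(-5))*((-6 + 2 - 20) - 3) = (14 - 10)*(-24 - 3) = 4*(-27) = -108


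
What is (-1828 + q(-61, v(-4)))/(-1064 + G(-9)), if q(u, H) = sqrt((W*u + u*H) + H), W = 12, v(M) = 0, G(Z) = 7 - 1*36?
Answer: 1828/1093 - 2*I*sqrt(183)/1093 ≈ 1.6725 - 0.024753*I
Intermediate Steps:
G(Z) = -29 (G(Z) = 7 - 36 = -29)
q(u, H) = sqrt(H + 12*u + H*u) (q(u, H) = sqrt((12*u + u*H) + H) = sqrt((12*u + H*u) + H) = sqrt(H + 12*u + H*u))
(-1828 + q(-61, v(-4)))/(-1064 + G(-9)) = (-1828 + sqrt(0 + 12*(-61) + 0*(-61)))/(-1064 - 29) = (-1828 + sqrt(0 - 732 + 0))/(-1093) = (-1828 + sqrt(-732))*(-1/1093) = (-1828 + 2*I*sqrt(183))*(-1/1093) = 1828/1093 - 2*I*sqrt(183)/1093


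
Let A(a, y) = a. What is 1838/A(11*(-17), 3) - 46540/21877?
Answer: -48912906/4090999 ≈ -11.956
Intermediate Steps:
1838/A(11*(-17), 3) - 46540/21877 = 1838/((11*(-17))) - 46540/21877 = 1838/(-187) - 46540*1/21877 = 1838*(-1/187) - 46540/21877 = -1838/187 - 46540/21877 = -48912906/4090999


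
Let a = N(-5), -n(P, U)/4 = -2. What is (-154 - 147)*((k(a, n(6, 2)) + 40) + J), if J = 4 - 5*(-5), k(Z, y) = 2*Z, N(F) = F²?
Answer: -35819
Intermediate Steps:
n(P, U) = 8 (n(P, U) = -4*(-2) = 8)
a = 25 (a = (-5)² = 25)
J = 29 (J = 4 + 25 = 29)
(-154 - 147)*((k(a, n(6, 2)) + 40) + J) = (-154 - 147)*((2*25 + 40) + 29) = -301*((50 + 40) + 29) = -301*(90 + 29) = -301*119 = -35819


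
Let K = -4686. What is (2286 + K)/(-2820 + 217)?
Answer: 2400/2603 ≈ 0.92201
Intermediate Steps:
(2286 + K)/(-2820 + 217) = (2286 - 4686)/(-2820 + 217) = -2400/(-2603) = -2400*(-1/2603) = 2400/2603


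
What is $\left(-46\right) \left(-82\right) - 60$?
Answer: $3712$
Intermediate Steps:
$\left(-46\right) \left(-82\right) - 60 = 3772 - 60 = 3712$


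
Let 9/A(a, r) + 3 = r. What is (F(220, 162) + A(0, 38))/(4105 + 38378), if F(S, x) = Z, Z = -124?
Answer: -4331/1486905 ≈ -0.0029128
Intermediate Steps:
A(a, r) = 9/(-3 + r)
F(S, x) = -124
(F(220, 162) + A(0, 38))/(4105 + 38378) = (-124 + 9/(-3 + 38))/(4105 + 38378) = (-124 + 9/35)/42483 = (-124 + 9*(1/35))*(1/42483) = (-124 + 9/35)*(1/42483) = -4331/35*1/42483 = -4331/1486905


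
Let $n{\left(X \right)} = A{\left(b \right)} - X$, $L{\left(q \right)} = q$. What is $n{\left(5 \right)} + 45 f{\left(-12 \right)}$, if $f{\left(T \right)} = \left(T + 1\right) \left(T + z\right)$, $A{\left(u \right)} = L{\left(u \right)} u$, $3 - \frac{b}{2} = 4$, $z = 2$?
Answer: $4949$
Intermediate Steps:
$b = -2$ ($b = 6 - 8 = -2$)
$A{\left(u \right)} = u^{2}$ ($A{\left(u \right)} = u u = u^{2}$)
$f{\left(T \right)} = \left(1 + T\right) \left(2 + T\right)$ ($f{\left(T \right)} = \left(T + 1\right) \left(T + 2\right) = \left(1 + T\right) \left(2 + T\right)$)
$n{\left(X \right)} = 4 - X$ ($n{\left(X \right)} = \left(-2\right)^{2} - X = 4 - X$)
$n{\left(5 \right)} + 45 f{\left(-12 \right)} = \left(4 - 5\right) + 45 \left(2 + \left(-12\right)^{2} + 3 \left(-12\right)\right) = \left(4 - 5\right) + 45 \left(2 + 144 - 36\right) = -1 + 45 \cdot 110 = -1 + 4950 = 4949$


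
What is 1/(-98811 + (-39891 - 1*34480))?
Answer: -1/173182 ≈ -5.7743e-6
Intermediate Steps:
1/(-98811 + (-39891 - 1*34480)) = 1/(-98811 + (-39891 - 34480)) = 1/(-98811 - 74371) = 1/(-173182) = -1/173182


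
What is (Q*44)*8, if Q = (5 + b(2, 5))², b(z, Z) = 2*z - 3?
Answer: 12672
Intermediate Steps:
b(z, Z) = -3 + 2*z
Q = 36 (Q = (5 + (-3 + 2*2))² = (5 + (-3 + 4))² = (5 + 1)² = 6² = 36)
(Q*44)*8 = (36*44)*8 = 1584*8 = 12672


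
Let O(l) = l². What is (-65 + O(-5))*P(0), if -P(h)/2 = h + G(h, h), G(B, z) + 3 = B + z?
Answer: -240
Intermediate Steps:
G(B, z) = -3 + B + z (G(B, z) = -3 + (B + z) = -3 + B + z)
P(h) = 6 - 6*h (P(h) = -2*(h + (-3 + h + h)) = -2*(h + (-3 + 2*h)) = -2*(-3 + 3*h) = 6 - 6*h)
(-65 + O(-5))*P(0) = (-65 + (-5)²)*(6 - 6*0) = (-65 + 25)*(6 + 0) = -40*6 = -240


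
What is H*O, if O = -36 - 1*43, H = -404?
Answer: 31916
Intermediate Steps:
O = -79 (O = -36 - 43 = -79)
H*O = -404*(-79) = 31916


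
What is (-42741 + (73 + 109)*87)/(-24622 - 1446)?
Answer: 26907/26068 ≈ 1.0322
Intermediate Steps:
(-42741 + (73 + 109)*87)/(-24622 - 1446) = (-42741 + 182*87)/(-26068) = (-42741 + 15834)*(-1/26068) = -26907*(-1/26068) = 26907/26068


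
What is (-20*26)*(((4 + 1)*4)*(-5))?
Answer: 52000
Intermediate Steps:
(-20*26)*(((4 + 1)*4)*(-5)) = -520*5*4*(-5) = -10400*(-5) = -520*(-100) = 52000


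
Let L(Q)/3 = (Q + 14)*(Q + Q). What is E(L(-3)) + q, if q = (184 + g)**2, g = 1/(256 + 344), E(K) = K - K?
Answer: 12188380801/360000 ≈ 33857.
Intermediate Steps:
L(Q) = 6*Q*(14 + Q) (L(Q) = 3*((Q + 14)*(Q + Q)) = 3*((14 + Q)*(2*Q)) = 3*(2*Q*(14 + Q)) = 6*Q*(14 + Q))
E(K) = 0
g = 1/600 ≈ 0.0016667
q = 12188380801/360000 (q = (184 + 1/600)**2 = (110401/600)**2 = 12188380801/360000 ≈ 33857.)
E(L(-3)) + q = 0 + 12188380801/360000 = 12188380801/360000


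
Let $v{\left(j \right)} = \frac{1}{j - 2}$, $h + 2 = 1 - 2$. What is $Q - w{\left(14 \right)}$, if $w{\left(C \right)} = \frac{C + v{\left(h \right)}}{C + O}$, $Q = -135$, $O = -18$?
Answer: $- \frac{2631}{20} \approx -131.55$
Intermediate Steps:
$h = -3$ ($h = -2 + \left(1 - 2\right) = -2 - 1 = -3$)
$v{\left(j \right)} = \frac{1}{-2 + j}$
$w{\left(C \right)} = \frac{- \frac{1}{5} + C}{-18 + C}$ ($w{\left(C \right)} = \frac{C + \frac{1}{-2 - 3}}{C - 18} = \frac{C + \frac{1}{-5}}{-18 + C} = \frac{C - \frac{1}{5}}{-18 + C} = \frac{- \frac{1}{5} + C}{-18 + C}$)
$Q - w{\left(14 \right)} = -135 - \frac{- \frac{1}{5} + 14}{-18 + 14} = -135 - \frac{1}{-4} \cdot \frac{69}{5} = -135 - \left(- \frac{1}{4}\right) \frac{69}{5} = -135 - - \frac{69}{20} = -135 + \frac{69}{20} = - \frac{2631}{20}$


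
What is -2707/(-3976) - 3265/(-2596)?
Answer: 5002253/2580424 ≈ 1.9385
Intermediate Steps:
-2707/(-3976) - 3265/(-2596) = -2707*(-1/3976) - 3265*(-1/2596) = 2707/3976 + 3265/2596 = 5002253/2580424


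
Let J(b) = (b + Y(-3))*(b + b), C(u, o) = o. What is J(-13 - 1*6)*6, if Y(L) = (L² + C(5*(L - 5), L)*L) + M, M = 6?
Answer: -1140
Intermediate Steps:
Y(L) = 6 + 2*L² (Y(L) = (L² + L*L) + 6 = (L² + L²) + 6 = 2*L² + 6 = 6 + 2*L²)
J(b) = 2*b*(24 + b) (J(b) = (b + (6 + 2*(-3)²))*(b + b) = (b + (6 + 2*9))*(2*b) = (b + (6 + 18))*(2*b) = (b + 24)*(2*b) = (24 + b)*(2*b) = 2*b*(24 + b))
J(-13 - 1*6)*6 = (2*(-13 - 1*6)*(24 + (-13 - 1*6)))*6 = (2*(-13 - 6)*(24 + (-13 - 6)))*6 = (2*(-19)*(24 - 19))*6 = (2*(-19)*5)*6 = -190*6 = -1140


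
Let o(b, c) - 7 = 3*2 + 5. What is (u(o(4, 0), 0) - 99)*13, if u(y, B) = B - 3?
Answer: -1326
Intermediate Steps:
o(b, c) = 18 (o(b, c) = 7 + (3*2 + 5) = 7 + (6 + 5) = 7 + 11 = 18)
u(y, B) = -3 + B
(u(o(4, 0), 0) - 99)*13 = ((-3 + 0) - 99)*13 = (-3 - 99)*13 = -102*13 = -1326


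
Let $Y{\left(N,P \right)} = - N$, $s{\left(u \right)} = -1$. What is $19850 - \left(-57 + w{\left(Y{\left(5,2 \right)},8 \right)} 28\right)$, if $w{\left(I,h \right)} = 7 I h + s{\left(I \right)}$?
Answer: $27775$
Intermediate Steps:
$w{\left(I,h \right)} = -1 + 7 I h$ ($w{\left(I,h \right)} = 7 I h - 1 = -1 + 7 I h$)
$19850 - \left(-57 + w{\left(Y{\left(5,2 \right)},8 \right)} 28\right) = 19850 - \left(-57 + \left(-1 + 7 \left(\left(-1\right) 5\right) 8\right) 28\right) = 19850 - \left(-57 + \left(-1 + 7 \left(-5\right) 8\right) 28\right) = 19850 - \left(-57 + \left(-1 - 280\right) 28\right) = 19850 - \left(-57 - 7868\right) = 19850 - -7925 = 19850 + 7925 = 27775$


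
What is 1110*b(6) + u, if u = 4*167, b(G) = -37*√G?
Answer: 668 - 41070*√6 ≈ -99933.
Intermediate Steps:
u = 668
1110*b(6) + u = 1110*(-37*√6) + 668 = -41070*√6 + 668 = 668 - 41070*√6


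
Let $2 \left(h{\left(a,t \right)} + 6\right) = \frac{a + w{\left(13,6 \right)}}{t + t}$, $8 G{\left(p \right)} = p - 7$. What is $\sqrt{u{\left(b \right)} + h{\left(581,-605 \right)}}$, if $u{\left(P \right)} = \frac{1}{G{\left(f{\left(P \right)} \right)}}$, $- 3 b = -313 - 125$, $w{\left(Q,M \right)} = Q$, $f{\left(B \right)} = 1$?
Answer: $\frac{i \sqrt{825330}}{330} \approx 2.753 i$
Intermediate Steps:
$G{\left(p \right)} = - \frac{7}{8} + \frac{p}{8}$ ($G{\left(p \right)} = \frac{p - 7}{8} = \frac{-7 + p}{8} = - \frac{7}{8} + \frac{p}{8}$)
$b = 146$ ($b = - \frac{-313 - 125}{3} = \left(- \frac{1}{3}\right) \left(-438\right) = 146$)
$h{\left(a,t \right)} = -6 + \frac{13 + a}{4 t}$ ($h{\left(a,t \right)} = -6 + \frac{\left(a + 13\right) \frac{1}{t + t}}{2} = -6 + \frac{\left(13 + a\right) \frac{1}{2 t}}{2} = -6 + \frac{\frac{1}{2} \frac{1}{t} \left(13 + a\right)}{2} = -6 + \frac{13 + a}{4 t}$)
$u{\left(P \right)} = - \frac{4}{3}$ ($u{\left(P \right)} = \frac{1}{- \frac{7}{8} + \frac{1}{8} \cdot 1} = \frac{1}{- \frac{7}{8} + \frac{1}{8}} = \frac{1}{- \frac{3}{4}} = - \frac{4}{3}$)
$\sqrt{u{\left(b \right)} + h{\left(581,-605 \right)}} = \sqrt{- \frac{4}{3} + \frac{13 + 581 - -14520}{4 \left(-605\right)}} = \sqrt{- \frac{4}{3} + \frac{1}{4} \left(- \frac{1}{605}\right) \left(13 + 581 + 14520\right)} = \sqrt{- \frac{4}{3} + \frac{1}{4} \left(- \frac{1}{605}\right) 15114} = \sqrt{- \frac{4}{3} - \frac{687}{110}} = \sqrt{- \frac{2501}{330}} = \frac{i \sqrt{825330}}{330}$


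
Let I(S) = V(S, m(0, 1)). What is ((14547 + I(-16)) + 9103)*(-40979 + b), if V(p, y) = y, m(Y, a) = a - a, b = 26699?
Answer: -337722000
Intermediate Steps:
m(Y, a) = 0
I(S) = 0
((14547 + I(-16)) + 9103)*(-40979 + b) = ((14547 + 0) + 9103)*(-40979 + 26699) = (14547 + 9103)*(-14280) = 23650*(-14280) = -337722000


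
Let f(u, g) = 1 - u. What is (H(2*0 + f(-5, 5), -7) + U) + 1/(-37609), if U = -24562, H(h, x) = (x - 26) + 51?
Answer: -923075297/37609 ≈ -24544.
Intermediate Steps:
H(h, x) = 25 + x (H(h, x) = (-26 + x) + 51 = 25 + x)
(H(2*0 + f(-5, 5), -7) + U) + 1/(-37609) = ((25 - 7) - 24562) + 1/(-37609) = (18 - 24562) - 1/37609 = -24544 - 1/37609 = -923075297/37609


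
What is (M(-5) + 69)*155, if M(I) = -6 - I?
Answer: 10540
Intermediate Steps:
(M(-5) + 69)*155 = ((-6 - 1*(-5)) + 69)*155 = ((-6 + 5) + 69)*155 = (-1 + 69)*155 = 68*155 = 10540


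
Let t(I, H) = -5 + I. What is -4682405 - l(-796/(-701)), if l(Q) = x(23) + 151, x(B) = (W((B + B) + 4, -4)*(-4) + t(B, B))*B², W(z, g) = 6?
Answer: -4679382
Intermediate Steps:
x(B) = B²*(-29 + B) (x(B) = (6*(-4) + (-5 + B))*B² = (-24 + (-5 + B))*B² = (-29 + B)*B² = B²*(-29 + B))
l(Q) = -3023 (l(Q) = 23²*(-29 + 23) + 151 = 529*(-6) + 151 = -3174 + 151 = -3023)
-4682405 - l(-796/(-701)) = -4682405 - 1*(-3023) = -4682405 + 3023 = -4679382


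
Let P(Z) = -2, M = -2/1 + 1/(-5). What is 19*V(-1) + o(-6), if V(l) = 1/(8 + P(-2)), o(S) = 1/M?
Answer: 179/66 ≈ 2.7121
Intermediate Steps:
M = -11/5 (M = -2*1 + 1*(-⅕) = -2 - ⅕ = -11/5 ≈ -2.2000)
o(S) = -5/11 (o(S) = 1/(-11/5) = 1*(-5/11) = -5/11)
V(l) = ⅙ (V(l) = 1/(8 - 2) = 1/6 = ⅙)
19*V(-1) + o(-6) = 19*(⅙) - 5/11 = 19/6 - 5/11 = 179/66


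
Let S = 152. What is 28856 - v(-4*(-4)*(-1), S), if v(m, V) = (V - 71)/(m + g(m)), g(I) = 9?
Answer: 202073/7 ≈ 28868.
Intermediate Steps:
v(m, V) = (-71 + V)/(9 + m) (v(m, V) = (V - 71)/(m + 9) = (-71 + V)/(9 + m))
28856 - v(-4*(-4)*(-1), S) = 28856 - (-71 + 152)/(9 - 4*(-4)*(-1)) = 28856 - 81/(9 + 16*(-1)) = 28856 - 81/(9 - 16) = 28856 - 81/(-7) = 28856 - (-1)*81/7 = 28856 - 1*(-81/7) = 28856 + 81/7 = 202073/7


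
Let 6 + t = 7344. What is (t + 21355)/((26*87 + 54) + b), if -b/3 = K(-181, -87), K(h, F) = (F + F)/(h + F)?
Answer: 3844862/310083 ≈ 12.399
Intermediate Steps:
t = 7338 (t = -6 + 7344 = 7338)
K(h, F) = 2*F/(F + h) (K(h, F) = (2*F)/(F + h) = 2*F/(F + h))
b = -261/134 (b = -6*(-87)/(-87 - 181) = -6*(-87)/(-268) = -6*(-87)*(-1)/268 = -3*87/134 = -261/134 ≈ -1.9478)
(t + 21355)/((26*87 + 54) + b) = (7338 + 21355)/((26*87 + 54) - 261/134) = 28693/((2262 + 54) - 261/134) = 28693/(2316 - 261/134) = 28693/(310083/134) = 28693*(134/310083) = 3844862/310083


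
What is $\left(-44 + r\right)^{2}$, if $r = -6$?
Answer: $2500$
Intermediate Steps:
$\left(-44 + r\right)^{2} = \left(-44 - 6\right)^{2} = \left(-50\right)^{2} = 2500$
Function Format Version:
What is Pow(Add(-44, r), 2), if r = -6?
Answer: 2500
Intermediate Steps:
Pow(Add(-44, r), 2) = Pow(Add(-44, -6), 2) = Pow(-50, 2) = 2500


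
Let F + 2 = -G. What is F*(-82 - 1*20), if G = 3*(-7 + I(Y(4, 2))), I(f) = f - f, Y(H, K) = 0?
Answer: -1938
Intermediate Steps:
I(f) = 0
G = -21 (G = 3*(-7 + 0) = 3*(-7) = -21)
F = 19 (F = -2 - 1*(-21) = -2 + 21 = 19)
F*(-82 - 1*20) = 19*(-82 - 1*20) = 19*(-82 - 20) = 19*(-102) = -1938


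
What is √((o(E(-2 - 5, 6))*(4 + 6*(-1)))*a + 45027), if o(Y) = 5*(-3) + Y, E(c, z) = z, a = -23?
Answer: 3*√4957 ≈ 211.22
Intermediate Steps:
o(Y) = -15 + Y
√((o(E(-2 - 5, 6))*(4 + 6*(-1)))*a + 45027) = √(((-15 + 6)*(4 + 6*(-1)))*(-23) + 45027) = √(-9*(4 - 6)*(-23) + 45027) = √(-9*(-2)*(-23) + 45027) = √(18*(-23) + 45027) = √(-414 + 45027) = √44613 = 3*√4957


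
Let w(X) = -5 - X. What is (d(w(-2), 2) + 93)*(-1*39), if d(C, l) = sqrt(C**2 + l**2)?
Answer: -3627 - 39*sqrt(13) ≈ -3767.6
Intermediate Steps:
(d(w(-2), 2) + 93)*(-1*39) = (sqrt((-5 - 1*(-2))**2 + 2**2) + 93)*(-1*39) = (sqrt((-5 + 2)**2 + 4) + 93)*(-39) = (sqrt((-3)**2 + 4) + 93)*(-39) = (sqrt(9 + 4) + 93)*(-39) = (sqrt(13) + 93)*(-39) = (93 + sqrt(13))*(-39) = -3627 - 39*sqrt(13)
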